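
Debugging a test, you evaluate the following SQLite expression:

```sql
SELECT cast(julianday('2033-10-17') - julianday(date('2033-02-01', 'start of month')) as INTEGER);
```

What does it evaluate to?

258

`start of month` rewinds 2033-02-01 to 2033-02-01.
27 days remain in February 2033 after the 1st (28 − 1).
Full months from March 2033 through September 2033 contribute their day counts.
Then 17 days into October 2033.
Total: 27 + 31 + 30 + 31 + 30 + 31 + 31 + 30 + 17 = 258.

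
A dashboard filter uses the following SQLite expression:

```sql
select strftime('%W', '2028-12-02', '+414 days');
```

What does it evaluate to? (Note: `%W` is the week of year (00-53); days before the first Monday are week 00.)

First apply '+414 days': 2028-12-02 → 2030-01-20.
2030-01-20 is a Sunday. SQLite's %W counts Mondays since the year started; the result is 02.

02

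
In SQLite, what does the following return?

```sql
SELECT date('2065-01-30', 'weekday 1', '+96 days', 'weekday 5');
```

`weekday 1` advances to the next Monday; 2065-01-30 is a Friday, so it moves forward to 2065-02-02.
Applying '+96 days' to 2065-02-02: counting 96 days forward gives 2065-05-09.
`weekday 5` advances to the next Friday; 2065-05-09 is a Saturday, so it moves forward to 2065-05-15.

2065-05-15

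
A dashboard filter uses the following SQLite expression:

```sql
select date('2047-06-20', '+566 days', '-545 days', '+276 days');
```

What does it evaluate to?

2048-04-12

Applying '+566 days' to 2047-06-20: counting 566 days forward gives 2049-01-06.
Applying '-545 days' to 2049-01-06: counting 545 days back gives 2047-07-11.
Applying '+276 days' to 2047-07-11: counting 276 days forward gives 2048-04-12.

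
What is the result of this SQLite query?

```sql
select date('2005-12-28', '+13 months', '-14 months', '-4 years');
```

2001-11-28

Adding +13 months to 2005-12-28 gives 2007-01-28.
Adding -14 months to 2007-01-28 gives 2005-11-28.
Adding -4 years to 2005-11-28 gives 2001-11-28.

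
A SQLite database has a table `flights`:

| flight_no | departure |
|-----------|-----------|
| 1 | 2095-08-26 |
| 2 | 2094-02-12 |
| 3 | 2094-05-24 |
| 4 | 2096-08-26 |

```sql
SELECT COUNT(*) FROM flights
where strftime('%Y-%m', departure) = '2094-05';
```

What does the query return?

Rows with year-month 2094-05: 2094-05-24 → 1.

1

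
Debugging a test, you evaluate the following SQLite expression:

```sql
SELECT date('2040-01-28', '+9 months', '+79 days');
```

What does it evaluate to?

Adding +9 months to 2040-01-28 gives 2040-10-28.
Applying '+79 days' to 2040-10-28: counting 79 days forward gives 2041-01-15.

2041-01-15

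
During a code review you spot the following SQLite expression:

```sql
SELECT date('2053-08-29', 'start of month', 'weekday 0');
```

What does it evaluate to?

`start of month` rewinds 2053-08-29 to 2053-08-01.
`weekday 0` advances to the next Sunday; 2053-08-01 is a Friday, so it moves forward to 2053-08-03.

2053-08-03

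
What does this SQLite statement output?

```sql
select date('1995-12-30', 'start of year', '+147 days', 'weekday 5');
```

1995-06-02

`start of year` rewinds 1995-12-30 to 1995-01-01.
Applying '+147 days' to 1995-01-01: counting 147 days forward gives 1995-05-28.
`weekday 5` advances to the next Friday; 1995-05-28 is a Sunday, so it moves forward to 1995-06-02.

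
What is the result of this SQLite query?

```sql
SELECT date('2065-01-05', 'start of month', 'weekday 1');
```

2065-01-05

`start of month` rewinds 2065-01-05 to 2065-01-01.
`weekday 1` advances to the next Monday; 2065-01-01 is a Thursday, so it moves forward to 2065-01-05.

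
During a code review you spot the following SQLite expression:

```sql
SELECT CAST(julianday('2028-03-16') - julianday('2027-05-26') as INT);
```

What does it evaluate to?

295

5 days remain in May 2027 after the 26th (31 − 26).
Full months from June 2027 through February 2028 contribute their day counts.
Then 16 days into March 2028.
Total: 5 + 30 + 31 + 31 + 30 + 31 + 30 + 31 + 31 + 29 + 16 = 295.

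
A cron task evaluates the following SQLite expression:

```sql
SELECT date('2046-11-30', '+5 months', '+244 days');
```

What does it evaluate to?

Adding +5 months to 2046-11-30 gives 2047-04-30.
Applying '+244 days' to 2047-04-30: counting 244 days forward gives 2047-12-30.

2047-12-30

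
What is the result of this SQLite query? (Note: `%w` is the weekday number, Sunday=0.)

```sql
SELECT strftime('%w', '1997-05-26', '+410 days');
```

First apply '+410 days': 1997-05-26 → 1998-07-10.
1998-07-10 is a Friday; with Sunday=0 that is 5.

5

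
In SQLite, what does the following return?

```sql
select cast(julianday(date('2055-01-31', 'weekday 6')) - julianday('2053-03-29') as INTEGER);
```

`weekday 6` advances to the next Saturday; 2055-01-31 is a Sunday, so it moves forward to 2055-02-06.
2 days remain in March 2053 after the 29th (31 − 29).
Full months from April 2053 through January 2055 contribute their day counts.
Then 6 days into February 2055.
Total: 2 + 30 + 31 + 30 + 31 + 31 + 30 + 31 + 30 + 31 + 31 + 28 + 31 + 30 + 31 + 30 + 31 + 31 + 30 + 31 + 30 + 31 + 31 + 6 = 679.

679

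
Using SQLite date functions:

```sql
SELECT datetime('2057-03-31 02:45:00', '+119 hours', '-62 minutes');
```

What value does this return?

+119 hours from 2057-03-31 02:45:00 is 2057-04-05 01:45:00 (crosses midnight).
62 minutes = 1h 2m; -62 minutes from 2057-04-05 01:45:00 is 2057-04-05 00:43:00.

2057-04-05 00:43:00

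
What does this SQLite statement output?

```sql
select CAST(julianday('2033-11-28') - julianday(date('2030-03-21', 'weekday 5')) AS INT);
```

1347

`weekday 5` advances to the next Friday; 2030-03-21 is a Thursday, so it moves forward to 2030-03-22.
9 days remain in March 2030 after the 22nd (31 − 22).
Full months from April 2030 through October 2033 contribute their day counts.
Then 28 days into November 2033.
Total: 9 + 30 + 31 + 30 + 31 + 31 + 30 + 31 + 30 + 31 + 31 + 28 + 31 + 30 + 31 + 30 + 31 + 31 + 30 + 31 + 30 + 31 + 31 + 29 + 31 + 30 + 31 + 30 + 31 + 31 + 30 + 31 + 30 + 31 + 31 + 28 + 31 + 30 + 31 + 30 + 31 + 31 + 30 + 31 + 28 = 1347.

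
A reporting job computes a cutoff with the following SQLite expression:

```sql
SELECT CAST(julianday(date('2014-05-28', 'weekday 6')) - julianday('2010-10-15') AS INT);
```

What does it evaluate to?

1324

`weekday 6` advances to the next Saturday; 2014-05-28 is a Wednesday, so it moves forward to 2014-05-31.
16 days remain in October 2010 after the 15th (31 − 15).
Full months from November 2010 through April 2014 contribute their day counts.
Then 31 days into May 2014.
Total: 16 + 30 + 31 + 31 + 28 + 31 + 30 + 31 + 30 + 31 + 31 + 30 + 31 + 30 + 31 + 31 + 29 + 31 + 30 + 31 + 30 + 31 + 31 + 30 + 31 + 30 + 31 + 31 + 28 + 31 + 30 + 31 + 30 + 31 + 31 + 30 + 31 + 30 + 31 + 31 + 28 + 31 + 30 + 31 = 1324.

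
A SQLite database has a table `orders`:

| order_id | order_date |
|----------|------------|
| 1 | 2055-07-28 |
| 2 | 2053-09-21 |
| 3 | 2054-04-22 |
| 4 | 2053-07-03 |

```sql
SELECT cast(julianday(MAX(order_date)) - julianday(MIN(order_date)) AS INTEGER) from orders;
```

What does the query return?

755

MIN = 2053-07-03, MAX = 2055-07-28.
28 days remain in July 2053 after the 3rd (31 − 3).
Full months from August 2053 through June 2055 contribute their day counts.
Then 28 days into July 2055.
Total: 28 + 31 + 30 + 31 + 30 + 31 + 31 + 28 + 31 + 30 + 31 + 30 + 31 + 31 + 30 + 31 + 30 + 31 + 31 + 28 + 31 + 30 + 31 + 30 + 28 = 755.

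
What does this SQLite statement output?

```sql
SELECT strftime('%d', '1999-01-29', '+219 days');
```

05

First apply '+219 days': 1999-01-29 → 1999-09-05.
`%d` extracts the 2-digit day of month: 05.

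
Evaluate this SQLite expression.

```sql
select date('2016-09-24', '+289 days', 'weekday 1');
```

2017-07-10

Applying '+289 days' to 2016-09-24: counting 289 days forward gives 2017-07-10.
`weekday 1` advances to the next Monday; 2017-07-10 is already a Monday, so it stays at 2017-07-10.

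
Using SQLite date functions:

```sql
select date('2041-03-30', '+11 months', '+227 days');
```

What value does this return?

2042-10-15

Adding +11 months to 2041-03-30 targets 2042-02-30. February 2042 has only 28 days, so SQLite normalizes the 2-day overflow forward to 2042-03-02.
Applying '+227 days' to 2042-03-02: counting 227 days forward gives 2042-10-15.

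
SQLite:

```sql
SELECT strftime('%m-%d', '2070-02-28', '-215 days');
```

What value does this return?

07-28

First apply '-215 days': 2070-02-28 → 2069-07-28.
`%m-%d` extracts the month-day: 07-28.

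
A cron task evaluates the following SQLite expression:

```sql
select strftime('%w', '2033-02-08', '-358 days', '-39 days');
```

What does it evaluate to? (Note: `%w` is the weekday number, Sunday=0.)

4

First apply '-358 days', '-39 days': 2033-02-08 → 2032-01-08.
2032-01-08 is a Thursday; with Sunday=0 that is 4.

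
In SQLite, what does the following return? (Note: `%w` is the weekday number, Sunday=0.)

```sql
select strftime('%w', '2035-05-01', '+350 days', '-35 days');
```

2

First apply '+350 days', '-35 days': 2035-05-01 → 2036-03-11.
2036-03-11 is a Tuesday; with Sunday=0 that is 2.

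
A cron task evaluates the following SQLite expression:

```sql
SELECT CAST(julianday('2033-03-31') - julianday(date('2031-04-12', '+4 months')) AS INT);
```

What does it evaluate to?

Adding +4 months to 2031-04-12 gives 2031-08-12.
19 days remain in August 2031 after the 12th (31 − 12).
Full months from September 2031 through February 2033 contribute their day counts.
Then 31 days into March 2033.
Total: 19 + 30 + 31 + 30 + 31 + 31 + 29 + 31 + 30 + 31 + 30 + 31 + 31 + 30 + 31 + 30 + 31 + 31 + 28 + 31 = 597.

597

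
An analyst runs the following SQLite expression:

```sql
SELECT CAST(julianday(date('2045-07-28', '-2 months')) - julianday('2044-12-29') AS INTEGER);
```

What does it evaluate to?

150

Adding -2 months to 2045-07-28 gives 2045-05-28.
2 days remain in December 2044 after the 29th (31 − 29).
January 2045: 31 days.
February 2045: 28 days.
March 2045: 31 days.
April 2045: 30 days.
Then 28 days into May 2045.
Total: 2 + 31 + 28 + 31 + 30 + 28 = 150.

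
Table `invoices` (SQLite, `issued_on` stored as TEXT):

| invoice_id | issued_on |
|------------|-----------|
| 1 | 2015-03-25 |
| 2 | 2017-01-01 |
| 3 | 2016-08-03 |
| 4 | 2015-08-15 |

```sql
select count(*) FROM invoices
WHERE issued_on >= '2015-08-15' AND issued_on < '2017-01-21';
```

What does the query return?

3

Rows in [2015-08-15, 2017-01-21): 2017-01-01, 2016-08-03, 2015-08-15 → 3 rows.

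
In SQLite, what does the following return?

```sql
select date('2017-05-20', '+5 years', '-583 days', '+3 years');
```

2023-10-14

Adding +5 years to 2017-05-20 gives 2022-05-20.
Applying '-583 days' to 2022-05-20: counting 583 days back gives 2020-10-14.
Adding +3 years to 2020-10-14 gives 2023-10-14.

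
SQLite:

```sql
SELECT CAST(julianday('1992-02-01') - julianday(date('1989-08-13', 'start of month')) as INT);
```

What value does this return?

`start of month` rewinds 1989-08-13 to 1989-08-01.
30 days remain in August 1989 after the 1st (31 − 1).
Full months from September 1989 through January 1992 contribute their day counts.
Then 1 day into February 1992.
Total: 30 + 30 + 31 + 30 + 31 + 31 + 28 + 31 + 30 + 31 + 30 + 31 + 31 + 30 + 31 + 30 + 31 + 31 + 28 + 31 + 30 + 31 + 30 + 31 + 31 + 30 + 31 + 30 + 31 + 31 + 1 = 914.

914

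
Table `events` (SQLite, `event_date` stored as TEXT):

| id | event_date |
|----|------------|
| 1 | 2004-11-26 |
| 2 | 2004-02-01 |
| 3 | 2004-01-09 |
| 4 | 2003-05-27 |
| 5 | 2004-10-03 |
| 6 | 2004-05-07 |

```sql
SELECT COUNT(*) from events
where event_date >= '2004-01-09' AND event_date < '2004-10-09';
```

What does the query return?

Rows in [2004-01-09, 2004-10-09): 2004-02-01, 2004-01-09, 2004-10-03, 2004-05-07 → 4 rows.

4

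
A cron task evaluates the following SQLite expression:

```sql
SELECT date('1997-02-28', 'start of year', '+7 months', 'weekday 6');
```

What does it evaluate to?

1997-08-02

`start of year` rewinds 1997-02-28 to 1997-01-01.
Adding +7 months to 1997-01-01 gives 1997-08-01.
`weekday 6` advances to the next Saturday; 1997-08-01 is a Friday, so it moves forward to 1997-08-02.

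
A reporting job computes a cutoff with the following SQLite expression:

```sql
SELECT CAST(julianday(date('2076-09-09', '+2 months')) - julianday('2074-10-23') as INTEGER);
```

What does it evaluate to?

Adding +2 months to 2076-09-09 gives 2076-11-09.
8 days remain in October 2074 after the 23rd (31 − 23).
Full months from November 2074 through October 2076 contribute their day counts.
Then 9 days into November 2076.
Total: 8 + 30 + 31 + 31 + 28 + 31 + 30 + 31 + 30 + 31 + 31 + 30 + 31 + 30 + 31 + 31 + 29 + 31 + 30 + 31 + 30 + 31 + 31 + 30 + 31 + 9 = 748.

748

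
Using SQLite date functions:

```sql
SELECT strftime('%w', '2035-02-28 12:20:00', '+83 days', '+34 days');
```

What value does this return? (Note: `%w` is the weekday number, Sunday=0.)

1

First apply '+83 days', '+34 days': 2035-02-28 12:20:00 → 2035-06-25 12:20:00.
2035-06-25 is a Monday; with Sunday=0 that is 1.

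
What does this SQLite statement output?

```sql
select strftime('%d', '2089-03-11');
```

`%d` extracts the 2-digit day of month: 11.

11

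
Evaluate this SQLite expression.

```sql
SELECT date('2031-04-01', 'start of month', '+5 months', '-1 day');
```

`start of month` rewinds 2031-04-01 to 2031-04-01.
Adding +5 months to 2031-04-01 gives 2031-09-01.
Going back 1 day from 2031-09-01 reaches 2031-08-31 (last day of August, 31 days).

2031-08-31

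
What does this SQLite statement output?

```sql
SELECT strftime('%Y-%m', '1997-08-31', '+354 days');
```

First apply '+354 days': 1997-08-31 → 1998-08-20.
`%Y-%m` extracts the year-month: 1998-08.

1998-08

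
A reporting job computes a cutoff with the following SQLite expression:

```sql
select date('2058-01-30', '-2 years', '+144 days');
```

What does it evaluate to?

Adding -2 years to 2058-01-30 gives 2056-01-30.
Applying '+144 days' to 2056-01-30: counting 144 days forward gives 2056-06-22.

2056-06-22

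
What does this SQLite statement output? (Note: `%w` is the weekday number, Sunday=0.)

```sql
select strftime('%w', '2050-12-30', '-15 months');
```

4

First apply '-15 months': 2050-12-30 → 2049-09-30.
2049-09-30 is a Thursday; with Sunday=0 that is 4.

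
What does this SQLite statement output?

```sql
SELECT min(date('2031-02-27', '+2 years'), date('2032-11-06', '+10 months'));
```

2033-02-27

date('2031-02-27', '+2 years') → 2033-02-27.
date('2032-11-06', '+10 months') → 2033-09-06.
Earlier of the two is 2033-02-27.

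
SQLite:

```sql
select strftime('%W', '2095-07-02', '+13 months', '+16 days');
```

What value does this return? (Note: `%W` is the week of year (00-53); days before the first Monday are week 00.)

33

First apply '+13 months', '+16 days': 2095-07-02 → 2096-08-18.
2096-08-18 is a Saturday. SQLite's %W counts Mondays since the year started; the result is 33.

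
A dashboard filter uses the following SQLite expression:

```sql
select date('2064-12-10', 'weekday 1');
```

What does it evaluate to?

`weekday 1` advances to the next Monday; 2064-12-10 is a Wednesday, so it moves forward to 2064-12-15.

2064-12-15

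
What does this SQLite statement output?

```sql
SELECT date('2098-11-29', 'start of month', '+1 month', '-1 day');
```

2098-11-30

`start of month` rewinds 2098-11-29 to 2098-11-01.
Adding +1 month to 2098-11-01 gives 2098-12-01.
Going back 1 day from 2098-12-01 reaches 2098-11-30 (last day of November, 30 days).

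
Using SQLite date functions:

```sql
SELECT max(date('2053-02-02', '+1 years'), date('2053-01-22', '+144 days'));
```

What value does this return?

date('2053-02-02', '+1 years') → 2054-02-02.
date('2053-01-22', '+144 days') → 2053-06-15.
Later of the two is 2054-02-02.

2054-02-02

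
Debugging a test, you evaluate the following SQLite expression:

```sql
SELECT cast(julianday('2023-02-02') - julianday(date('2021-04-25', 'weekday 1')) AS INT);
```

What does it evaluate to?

`weekday 1` advances to the next Monday; 2021-04-25 is a Sunday, so it moves forward to 2021-04-26.
4 days remain in April 2021 after the 26th (30 − 26).
Full months from May 2021 through January 2023 contribute their day counts.
Then 2 days into February 2023.
Total: 4 + 31 + 30 + 31 + 31 + 30 + 31 + 30 + 31 + 31 + 28 + 31 + 30 + 31 + 30 + 31 + 31 + 30 + 31 + 30 + 31 + 31 + 2 = 647.

647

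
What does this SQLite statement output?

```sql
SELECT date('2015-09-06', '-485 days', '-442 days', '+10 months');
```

Applying '-485 days' to 2015-09-06: counting 485 days back gives 2014-05-09.
Applying '-442 days' to 2014-05-09: counting 442 days back gives 2013-02-21.
Adding +10 months to 2013-02-21 gives 2013-12-21.

2013-12-21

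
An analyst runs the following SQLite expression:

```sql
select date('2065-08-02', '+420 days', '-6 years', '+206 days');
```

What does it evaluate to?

2061-04-20

Applying '+420 days' to 2065-08-02: counting 420 days forward gives 2066-09-26.
Adding -6 years to 2066-09-26 gives 2060-09-26.
Applying '+206 days' to 2060-09-26: counting 206 days forward gives 2061-04-20.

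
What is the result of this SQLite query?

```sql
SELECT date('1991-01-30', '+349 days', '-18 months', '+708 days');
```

Applying '+349 days' to 1991-01-30: counting 349 days forward gives 1992-01-14.
Adding -18 months to 1992-01-14 gives 1990-07-14.
Applying '+708 days' to 1990-07-14: counting 708 days forward gives 1992-06-21.

1992-06-21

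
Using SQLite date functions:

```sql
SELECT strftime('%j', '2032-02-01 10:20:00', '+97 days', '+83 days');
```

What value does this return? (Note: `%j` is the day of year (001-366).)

212

First apply '+97 days', '+83 days': 2032-02-01 10:20:00 → 2032-07-30 10:20:00.
Day-of-year for 2032-07-30: days since 2032-01-01 inclusive = 212, zero-padded to 212.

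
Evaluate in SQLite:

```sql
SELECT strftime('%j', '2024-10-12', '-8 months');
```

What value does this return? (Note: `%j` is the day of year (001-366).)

First apply '-8 months': 2024-10-12 → 2024-02-12.
Day-of-year for 2024-02-12: days since 2024-01-01 inclusive = 43, zero-padded to 043.

043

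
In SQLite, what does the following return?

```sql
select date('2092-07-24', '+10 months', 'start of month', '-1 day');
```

2093-04-30

Adding +10 months to 2092-07-24 gives 2093-05-24.
`start of month` rewinds 2093-05-24 to 2093-05-01.
Going back 1 day from 2093-05-01 reaches 2093-04-30 (last day of April, 30 days).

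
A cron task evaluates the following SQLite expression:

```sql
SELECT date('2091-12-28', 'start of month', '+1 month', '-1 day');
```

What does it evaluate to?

`start of month` rewinds 2091-12-28 to 2091-12-01.
Adding +1 month to 2091-12-01 gives 2092-01-01.
Going back 1 day from 2092-01-01 reaches 2091-12-31 (last day of December, 31 days).

2091-12-31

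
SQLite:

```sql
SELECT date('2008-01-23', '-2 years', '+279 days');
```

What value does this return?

Adding -2 years to 2008-01-23 gives 2006-01-23.
Applying '+279 days' to 2006-01-23: counting 279 days forward gives 2006-10-29.

2006-10-29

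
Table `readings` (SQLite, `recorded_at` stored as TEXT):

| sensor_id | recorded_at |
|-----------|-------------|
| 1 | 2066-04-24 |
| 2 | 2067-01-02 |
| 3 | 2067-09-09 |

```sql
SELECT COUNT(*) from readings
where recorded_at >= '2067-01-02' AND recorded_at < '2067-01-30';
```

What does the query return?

1

Rows in [2067-01-02, 2067-01-30): 2067-01-02 → 1 row.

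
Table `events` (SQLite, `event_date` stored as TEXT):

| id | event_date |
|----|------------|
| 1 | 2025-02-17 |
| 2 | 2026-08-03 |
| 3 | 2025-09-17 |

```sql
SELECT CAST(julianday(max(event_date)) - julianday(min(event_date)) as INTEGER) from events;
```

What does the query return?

532

MIN = 2025-02-17, MAX = 2026-08-03.
11 days remain in February 2025 after the 17th (28 − 17).
Full months from March 2025 through July 2026 contribute their day counts.
Then 3 days into August 2026.
Total: 11 + 31 + 30 + 31 + 30 + 31 + 31 + 30 + 31 + 30 + 31 + 31 + 28 + 31 + 30 + 31 + 30 + 31 + 3 = 532.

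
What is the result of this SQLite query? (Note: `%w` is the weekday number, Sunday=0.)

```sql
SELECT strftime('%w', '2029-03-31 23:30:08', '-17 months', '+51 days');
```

2

First apply '-17 months', '+51 days': 2029-03-31 23:30:08 → 2027-12-21 23:30:08.
2027-12-21 is a Tuesday; with Sunday=0 that is 2.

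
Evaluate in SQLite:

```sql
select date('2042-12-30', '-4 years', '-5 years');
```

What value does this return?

Adding -4 years to 2042-12-30 gives 2038-12-30.
Adding -5 years to 2038-12-30 gives 2033-12-30.

2033-12-30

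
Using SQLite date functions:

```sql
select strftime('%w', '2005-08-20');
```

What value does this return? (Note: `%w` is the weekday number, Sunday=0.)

6

2005-08-20 is a Saturday; with Sunday=0 that is 6.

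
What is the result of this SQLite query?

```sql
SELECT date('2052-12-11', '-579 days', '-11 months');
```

2050-06-12

Applying '-579 days' to 2052-12-11: counting 579 days back gives 2051-05-12.
Adding -11 months to 2051-05-12 gives 2050-06-12.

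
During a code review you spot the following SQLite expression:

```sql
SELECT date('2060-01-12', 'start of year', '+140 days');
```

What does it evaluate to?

2060-05-20

`start of year` rewinds 2060-01-12 to 2060-01-01.
Applying '+140 days' to 2060-01-01: counting 140 days forward gives 2060-05-20.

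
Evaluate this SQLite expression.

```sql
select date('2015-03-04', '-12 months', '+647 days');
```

2015-12-11

Adding -12 months to 2015-03-04 gives 2014-03-04.
Applying '+647 days' to 2014-03-04: counting 647 days forward gives 2015-12-11.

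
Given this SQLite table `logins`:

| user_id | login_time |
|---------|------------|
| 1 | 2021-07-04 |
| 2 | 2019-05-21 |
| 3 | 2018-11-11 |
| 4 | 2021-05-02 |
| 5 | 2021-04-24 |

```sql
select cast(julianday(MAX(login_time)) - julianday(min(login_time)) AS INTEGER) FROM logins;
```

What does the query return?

966

MIN = 2018-11-11, MAX = 2021-07-04.
19 days remain in November 2018 after the 11th (30 − 11).
Full months from December 2018 through June 2021 contribute their day counts.
Then 4 days into July 2021.
Total: 19 + 31 + 31 + 28 + 31 + 30 + 31 + 30 + 31 + 31 + 30 + 31 + 30 + 31 + 31 + 29 + 31 + 30 + 31 + 30 + 31 + 31 + 30 + 31 + 30 + 31 + 31 + 28 + 31 + 30 + 31 + 30 + 4 = 966.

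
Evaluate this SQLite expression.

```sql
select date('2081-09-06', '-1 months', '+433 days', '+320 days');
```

Adding -1 month to 2081-09-06 gives 2081-08-06.
Applying '+433 days' to 2081-08-06: counting 433 days forward gives 2082-10-13.
Applying '+320 days' to 2082-10-13: counting 320 days forward gives 2083-08-29.

2083-08-29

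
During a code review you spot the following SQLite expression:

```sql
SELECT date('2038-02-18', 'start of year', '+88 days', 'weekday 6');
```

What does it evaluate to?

2038-04-03

`start of year` rewinds 2038-02-18 to 2038-01-01.
Applying '+88 days' to 2038-01-01: counting 88 days forward gives 2038-03-30.
`weekday 6` advances to the next Saturday; 2038-03-30 is a Tuesday, so it moves forward to 2038-04-03.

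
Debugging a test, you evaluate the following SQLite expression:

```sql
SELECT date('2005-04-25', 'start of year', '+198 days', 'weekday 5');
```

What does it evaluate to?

2005-07-22

`start of year` rewinds 2005-04-25 to 2005-01-01.
Applying '+198 days' to 2005-01-01: counting 198 days forward gives 2005-07-18.
`weekday 5` advances to the next Friday; 2005-07-18 is a Monday, so it moves forward to 2005-07-22.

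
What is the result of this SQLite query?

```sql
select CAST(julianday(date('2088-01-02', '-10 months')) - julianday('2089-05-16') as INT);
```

-806

Adding -10 months to 2088-01-02 gives 2087-03-02.
29 days remain in March 2087 after the 2nd (31 − 2).
Full months from April 2087 through April 2089 contribute their day counts.
Then 16 days into May 2089.
Total: 29 + 30 + 31 + 30 + 31 + 31 + 30 + 31 + 30 + 31 + 31 + 29 + 31 + 30 + 31 + 30 + 31 + 31 + 30 + 31 + 30 + 31 + 31 + 28 + 31 + 30 + 16 = 806.
The subtraction is earlier − later, so the result is −806 → -806.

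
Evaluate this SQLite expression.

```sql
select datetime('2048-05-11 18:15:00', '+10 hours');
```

2048-05-12 04:15:00

+10 hours from 2048-05-11 18:15:00 is 2048-05-12 04:15:00 (crosses midnight).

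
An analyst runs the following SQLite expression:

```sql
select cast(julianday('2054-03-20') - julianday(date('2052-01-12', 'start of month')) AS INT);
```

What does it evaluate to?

`start of month` rewinds 2052-01-12 to 2052-01-01.
30 days remain in January 2052 after the 1st (31 − 1).
Full months from February 2052 through February 2054 contribute their day counts.
Then 20 days into March 2054.
Total: 30 + 29 + 31 + 30 + 31 + 30 + 31 + 31 + 30 + 31 + 30 + 31 + 31 + 28 + 31 + 30 + 31 + 30 + 31 + 31 + 30 + 31 + 30 + 31 + 31 + 28 + 20 = 809.

809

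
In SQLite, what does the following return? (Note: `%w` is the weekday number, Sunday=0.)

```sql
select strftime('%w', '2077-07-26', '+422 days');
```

3

First apply '+422 days': 2077-07-26 → 2078-09-21.
2078-09-21 is a Wednesday; with Sunday=0 that is 3.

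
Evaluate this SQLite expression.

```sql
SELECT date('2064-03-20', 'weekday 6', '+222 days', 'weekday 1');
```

`weekday 6` advances to the next Saturday; 2064-03-20 is a Thursday, so it moves forward to 2064-03-22.
Applying '+222 days' to 2064-03-22: counting 222 days forward gives 2064-10-30.
`weekday 1` advances to the next Monday; 2064-10-30 is a Thursday, so it moves forward to 2064-11-03.

2064-11-03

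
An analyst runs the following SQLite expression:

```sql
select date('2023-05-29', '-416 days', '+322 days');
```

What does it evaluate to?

2023-02-24

Applying '-416 days' to 2023-05-29: counting 416 days back gives 2022-04-08.
Applying '+322 days' to 2022-04-08: counting 322 days forward gives 2023-02-24.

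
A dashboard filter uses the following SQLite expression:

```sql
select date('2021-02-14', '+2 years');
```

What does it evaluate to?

Adding +2 years to 2021-02-14 gives 2023-02-14.

2023-02-14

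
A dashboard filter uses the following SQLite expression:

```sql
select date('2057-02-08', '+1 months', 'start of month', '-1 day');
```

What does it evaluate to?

Adding +1 month to 2057-02-08 gives 2057-03-08.
`start of month` rewinds 2057-03-08 to 2057-03-01.
Going back 1 day from 2057-03-01 reaches 2057-02-28 (last day of February, 28 days).

2057-02-28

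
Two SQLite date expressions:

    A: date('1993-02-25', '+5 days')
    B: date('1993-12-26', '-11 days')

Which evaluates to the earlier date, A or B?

A

A = 1993-03-02.
B = 1993-12-15.
A is earlier.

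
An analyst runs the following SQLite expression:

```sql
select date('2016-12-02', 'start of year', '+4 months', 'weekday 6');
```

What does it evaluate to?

2016-05-07

`start of year` rewinds 2016-12-02 to 2016-01-01.
Adding +4 months to 2016-01-01 gives 2016-05-01.
`weekday 6` advances to the next Saturday; 2016-05-01 is a Sunday, so it moves forward to 2016-05-07.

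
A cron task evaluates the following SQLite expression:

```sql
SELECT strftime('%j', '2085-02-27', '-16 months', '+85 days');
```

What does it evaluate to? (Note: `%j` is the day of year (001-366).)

020

First apply '-16 months', '+85 days': 2085-02-27 → 2084-01-20.
Day-of-year for 2084-01-20: days since 2084-01-01 inclusive = 20, zero-padded to 020.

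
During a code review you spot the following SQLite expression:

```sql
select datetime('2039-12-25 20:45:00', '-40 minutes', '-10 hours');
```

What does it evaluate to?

2039-12-25 10:05:00

-40 minutes from 2039-12-25 20:45:00 is 2039-12-25 20:05:00.
-10 hours from 2039-12-25 20:05:00 is 2039-12-25 10:05:00.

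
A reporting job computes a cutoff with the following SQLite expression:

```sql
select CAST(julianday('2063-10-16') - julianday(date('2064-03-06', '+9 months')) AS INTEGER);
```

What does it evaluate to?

-417

Adding +9 months to 2064-03-06 gives 2064-12-06.
15 days remain in October 2063 after the 16th (31 − 16).
Full months from November 2063 through November 2064 contribute their day counts.
Then 6 days into December 2064.
Total: 15 + 30 + 31 + 31 + 29 + 31 + 30 + 31 + 30 + 31 + 31 + 30 + 31 + 30 + 6 = 417.
The subtraction is earlier − later, so the result is −417 → -417.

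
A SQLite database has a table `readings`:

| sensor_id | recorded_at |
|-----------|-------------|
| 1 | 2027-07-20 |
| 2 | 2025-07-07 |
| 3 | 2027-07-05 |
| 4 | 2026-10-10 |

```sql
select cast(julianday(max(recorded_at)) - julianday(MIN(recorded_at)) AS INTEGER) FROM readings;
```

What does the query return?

743

MIN = 2025-07-07, MAX = 2027-07-20.
24 days remain in July 2025 after the 7th (31 − 7).
Full months from August 2025 through June 2027 contribute their day counts.
Then 20 days into July 2027.
Total: 24 + 31 + 30 + 31 + 30 + 31 + 31 + 28 + 31 + 30 + 31 + 30 + 31 + 31 + 30 + 31 + 30 + 31 + 31 + 28 + 31 + 30 + 31 + 30 + 20 = 743.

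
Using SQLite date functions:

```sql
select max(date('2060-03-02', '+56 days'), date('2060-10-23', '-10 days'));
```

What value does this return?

2060-10-13

date('2060-03-02', '+56 days') → 2060-04-27.
date('2060-10-23', '-10 days') → 2060-10-13.
Later of the two is 2060-10-13.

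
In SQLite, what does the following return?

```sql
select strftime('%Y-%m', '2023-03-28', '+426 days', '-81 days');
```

First apply '+426 days', '-81 days': 2023-03-28 → 2024-03-07.
`%Y-%m` extracts the year-month: 2024-03.

2024-03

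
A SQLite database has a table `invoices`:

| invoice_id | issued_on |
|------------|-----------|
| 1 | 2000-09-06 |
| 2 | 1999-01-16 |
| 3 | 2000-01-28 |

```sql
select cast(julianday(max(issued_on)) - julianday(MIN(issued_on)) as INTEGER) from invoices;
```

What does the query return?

MIN = 1999-01-16, MAX = 2000-09-06.
15 days remain in January 1999 after the 16th (31 − 16).
Full months from February 1999 through August 2000 contribute their day counts.
Then 6 days into September 2000.
Total: 15 + 28 + 31 + 30 + 31 + 30 + 31 + 31 + 30 + 31 + 30 + 31 + 31 + 29 + 31 + 30 + 31 + 30 + 31 + 31 + 6 = 599.

599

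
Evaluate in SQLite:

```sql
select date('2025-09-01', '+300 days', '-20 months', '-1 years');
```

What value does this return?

2023-10-28

Applying '+300 days' to 2025-09-01: counting 300 days forward gives 2026-06-28.
Adding -20 months to 2026-06-28 gives 2024-10-28.
Adding -1 year to 2024-10-28 gives 2023-10-28.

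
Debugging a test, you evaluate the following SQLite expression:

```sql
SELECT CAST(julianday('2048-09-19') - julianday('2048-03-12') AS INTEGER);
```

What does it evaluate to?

191

19 days remain in March 2048 after the 12th (31 − 12).
April 2048: 30 days.
May 2048: 31 days.
June 2048: 30 days.
July 2048: 31 days.
August 2048: 31 days.
Then 19 days into September 2048.
Total: 19 + 30 + 31 + 30 + 31 + 31 + 19 = 191.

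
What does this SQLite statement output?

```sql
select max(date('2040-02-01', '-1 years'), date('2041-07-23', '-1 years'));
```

2040-07-23

date('2040-02-01', '-1 years') → 2039-02-01.
date('2041-07-23', '-1 years') → 2040-07-23.
Later of the two is 2040-07-23.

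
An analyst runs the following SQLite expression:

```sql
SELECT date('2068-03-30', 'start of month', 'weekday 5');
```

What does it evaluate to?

`start of month` rewinds 2068-03-30 to 2068-03-01.
`weekday 5` advances to the next Friday; 2068-03-01 is a Thursday, so it moves forward to 2068-03-02.

2068-03-02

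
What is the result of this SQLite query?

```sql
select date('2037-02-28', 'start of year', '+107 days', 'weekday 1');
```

`start of year` rewinds 2037-02-28 to 2037-01-01.
Applying '+107 days' to 2037-01-01: counting 107 days forward gives 2037-04-18.
`weekday 1` advances to the next Monday; 2037-04-18 is a Saturday, so it moves forward to 2037-04-20.

2037-04-20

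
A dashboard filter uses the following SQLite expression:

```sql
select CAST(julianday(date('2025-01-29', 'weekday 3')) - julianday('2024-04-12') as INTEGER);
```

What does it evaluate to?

292

`weekday 3` advances to the next Wednesday; 2025-01-29 is already a Wednesday, so it stays at 2025-01-29.
18 days remain in April 2024 after the 12th (30 − 12).
Full months from May 2024 through December 2024 contribute their day counts.
Then 29 days into January 2025.
Total: 18 + 31 + 30 + 31 + 31 + 30 + 31 + 30 + 31 + 29 = 292.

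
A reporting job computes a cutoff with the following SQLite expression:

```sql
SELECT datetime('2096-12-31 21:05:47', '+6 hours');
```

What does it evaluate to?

2097-01-01 03:05:47

+6 hours from 2096-12-31 21:05:47 is 2097-01-01 03:05:47 (crosses midnight).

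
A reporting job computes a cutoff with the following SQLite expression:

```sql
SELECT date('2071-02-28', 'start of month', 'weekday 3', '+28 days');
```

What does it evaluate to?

`start of month` rewinds 2071-02-28 to 2071-02-01.
`weekday 3` advances to the next Wednesday; 2071-02-01 is a Sunday, so it moves forward to 2071-02-04.
February 2071 has 28 days; 24 remain after the 4th, so 25 days reach 2071-03-01.
Advancing 3 more days within March lands on 2071-03-04.

2071-03-04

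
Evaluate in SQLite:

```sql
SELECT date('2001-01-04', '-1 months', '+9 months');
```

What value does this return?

2001-09-04

Adding -1 month to 2001-01-04 gives 2000-12-04.
Adding +9 months to 2000-12-04 gives 2001-09-04.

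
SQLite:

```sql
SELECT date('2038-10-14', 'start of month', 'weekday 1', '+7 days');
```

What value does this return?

`start of month` rewinds 2038-10-14 to 2038-10-01.
`weekday 1` advances to the next Monday; 2038-10-01 is a Friday, so it moves forward to 2038-10-04.
Advancing 7 more days within October lands on 2038-10-11.

2038-10-11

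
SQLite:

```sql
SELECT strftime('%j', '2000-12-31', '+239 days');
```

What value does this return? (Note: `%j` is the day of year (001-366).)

239

First apply '+239 days': 2000-12-31 → 2001-08-27.
Day-of-year for 2001-08-27: days since 2001-01-01 inclusive = 239, zero-padded to 239.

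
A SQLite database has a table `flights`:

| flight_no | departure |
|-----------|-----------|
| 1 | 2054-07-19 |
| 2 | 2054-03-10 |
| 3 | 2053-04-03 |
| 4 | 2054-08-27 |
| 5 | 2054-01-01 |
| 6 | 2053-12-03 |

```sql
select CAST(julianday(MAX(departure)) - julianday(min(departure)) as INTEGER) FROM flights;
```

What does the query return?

511

MIN = 2053-04-03, MAX = 2054-08-27.
27 days remain in April 2053 after the 3rd (30 − 3).
Full months from May 2053 through July 2054 contribute their day counts.
Then 27 days into August 2054.
Total: 27 + 31 + 30 + 31 + 31 + 30 + 31 + 30 + 31 + 31 + 28 + 31 + 30 + 31 + 30 + 31 + 27 = 511.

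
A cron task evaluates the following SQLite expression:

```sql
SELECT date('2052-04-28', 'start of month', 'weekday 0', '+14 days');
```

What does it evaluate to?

`start of month` rewinds 2052-04-28 to 2052-04-01.
`weekday 0` advances to the next Sunday; 2052-04-01 is a Monday, so it moves forward to 2052-04-07.
Advancing 14 more days within April lands on 2052-04-21.

2052-04-21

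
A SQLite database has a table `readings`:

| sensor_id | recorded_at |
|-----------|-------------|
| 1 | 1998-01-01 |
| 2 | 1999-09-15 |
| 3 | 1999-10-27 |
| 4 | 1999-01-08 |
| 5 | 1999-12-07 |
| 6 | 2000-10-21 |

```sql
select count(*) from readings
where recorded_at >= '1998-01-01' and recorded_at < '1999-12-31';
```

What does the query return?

5

Rows in [1998-01-01, 1999-12-31): 1998-01-01, 1999-09-15, 1999-10-27, 1999-01-08, 1999-12-07 → 5 rows.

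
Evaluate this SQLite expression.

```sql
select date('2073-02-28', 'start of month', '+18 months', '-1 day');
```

2074-07-31

`start of month` rewinds 2073-02-28 to 2073-02-01.
Adding +18 months to 2073-02-01 gives 2074-08-01.
Going back 1 day from 2074-08-01 reaches 2074-07-31 (last day of July, 31 days).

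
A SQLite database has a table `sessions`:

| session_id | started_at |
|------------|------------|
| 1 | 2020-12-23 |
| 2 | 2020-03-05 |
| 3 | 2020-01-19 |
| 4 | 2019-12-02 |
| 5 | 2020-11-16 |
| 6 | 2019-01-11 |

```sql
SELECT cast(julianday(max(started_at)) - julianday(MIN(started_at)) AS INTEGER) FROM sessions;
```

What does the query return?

MIN = 2019-01-11, MAX = 2020-12-23.
20 days remain in January 2019 after the 11th (31 − 11).
Full months from February 2019 through November 2020 contribute their day counts.
Then 23 days into December 2020.
Total: 20 + 28 + 31 + 30 + 31 + 30 + 31 + 31 + 30 + 31 + 30 + 31 + 31 + 29 + 31 + 30 + 31 + 30 + 31 + 31 + 30 + 31 + 30 + 23 = 712.

712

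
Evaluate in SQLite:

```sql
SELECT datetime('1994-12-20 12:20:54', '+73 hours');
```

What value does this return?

1994-12-23 13:20:54

+73 hours from 1994-12-20 12:20:54 is 1994-12-23 13:20:54 (crosses midnight).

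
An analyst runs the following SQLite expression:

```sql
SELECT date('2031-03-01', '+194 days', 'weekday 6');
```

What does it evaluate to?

Applying '+194 days' to 2031-03-01: counting 194 days forward gives 2031-09-11.
`weekday 6` advances to the next Saturday; 2031-09-11 is a Thursday, so it moves forward to 2031-09-13.

2031-09-13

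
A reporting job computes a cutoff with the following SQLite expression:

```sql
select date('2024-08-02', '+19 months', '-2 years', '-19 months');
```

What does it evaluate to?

Adding +19 months to 2024-08-02 gives 2026-03-02.
Adding -2 years to 2026-03-02 gives 2024-03-02.
Adding -19 months to 2024-03-02 gives 2022-08-02.

2022-08-02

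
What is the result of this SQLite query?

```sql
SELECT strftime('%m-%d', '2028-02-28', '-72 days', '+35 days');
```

01-22

First apply '-72 days', '+35 days': 2028-02-28 → 2028-01-22.
`%m-%d` extracts the month-day: 01-22.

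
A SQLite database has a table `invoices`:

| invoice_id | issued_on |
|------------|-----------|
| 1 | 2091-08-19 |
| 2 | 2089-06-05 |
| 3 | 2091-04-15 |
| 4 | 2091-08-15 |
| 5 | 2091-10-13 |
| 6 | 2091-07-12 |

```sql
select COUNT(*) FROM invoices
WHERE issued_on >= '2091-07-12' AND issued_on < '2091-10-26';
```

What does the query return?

4

Rows in [2091-07-12, 2091-10-26): 2091-08-19, 2091-08-15, 2091-10-13, 2091-07-12 → 4 rows.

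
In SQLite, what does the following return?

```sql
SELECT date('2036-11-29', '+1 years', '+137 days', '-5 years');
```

Adding +1 year to 2036-11-29 gives 2037-11-29.
Applying '+137 days' to 2037-11-29: counting 137 days forward gives 2038-04-15.
Adding -5 years to 2038-04-15 gives 2033-04-15.

2033-04-15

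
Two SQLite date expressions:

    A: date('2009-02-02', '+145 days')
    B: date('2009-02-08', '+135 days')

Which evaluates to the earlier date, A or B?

A = 2009-06-27.
B = 2009-06-23.
B is earlier.

B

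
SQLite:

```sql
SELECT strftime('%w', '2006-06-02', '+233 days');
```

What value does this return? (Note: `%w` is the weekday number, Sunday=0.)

0

First apply '+233 days': 2006-06-02 → 2007-01-21.
2007-01-21 is a Sunday; with Sunday=0 that is 0.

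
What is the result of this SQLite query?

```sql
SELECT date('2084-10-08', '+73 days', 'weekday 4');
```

2084-12-21

Applying '+73 days' to 2084-10-08: counting 73 days forward gives 2084-12-20.
`weekday 4` advances to the next Thursday; 2084-12-20 is a Wednesday, so it moves forward to 2084-12-21.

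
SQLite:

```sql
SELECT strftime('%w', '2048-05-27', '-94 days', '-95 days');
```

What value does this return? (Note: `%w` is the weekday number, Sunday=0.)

First apply '-94 days', '-95 days': 2048-05-27 → 2047-11-20.
2047-11-20 is a Wednesday; with Sunday=0 that is 3.

3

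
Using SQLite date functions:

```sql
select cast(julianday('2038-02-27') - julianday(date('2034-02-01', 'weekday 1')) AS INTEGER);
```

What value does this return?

1482

`weekday 1` advances to the next Monday; 2034-02-01 is a Wednesday, so it moves forward to 2034-02-06.
22 days remain in February 2034 after the 6th (28 − 6).
Full months from March 2034 through January 2038 contribute their day counts.
Then 27 days into February 2038.
Total: 22 + 31 + 30 + 31 + 30 + 31 + 31 + 30 + 31 + 30 + 31 + 31 + 28 + 31 + 30 + 31 + 30 + 31 + 31 + 30 + 31 + 30 + 31 + 31 + 29 + 31 + 30 + 31 + 30 + 31 + 31 + 30 + 31 + 30 + 31 + 31 + 28 + 31 + 30 + 31 + 30 + 31 + 31 + 30 + 31 + 30 + 31 + 31 + 27 = 1482.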